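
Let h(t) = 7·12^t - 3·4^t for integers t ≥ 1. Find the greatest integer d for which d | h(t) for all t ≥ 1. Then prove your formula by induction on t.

d = 24

Computing the first values: h(1) = 72 and h(2) = 960; gcd(72, 960) = 24, so d ≤ 24.
We prove 24 | 7·12^t - 3·4^t for all t ≥ 1 by induction on t.
When t = 1: h(1) = 72 = 24·(3), so 24 | h(1).
Inductive step: assume the claim holds for t = r, i.e. 24 | h(r). Then
h(r+1) − 12·h(r) = (7·12^(r+1) - 3·4^(r+1)) − 12·(7·12^r - 3·4^r) = (-3)·4^r·(4 − 12) = (24)·4^r. Since 24 | h(r) by the inductive hypothesis, 24 | 12·h(r); and 24 | 24 since 24 = 24·1. Therefore 24 | h(r+1).
This completes the induction.
Therefore the largest such d is 24.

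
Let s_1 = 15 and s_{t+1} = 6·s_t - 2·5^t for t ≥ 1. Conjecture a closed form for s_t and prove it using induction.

s_t = 2·5^t + 5·6^(t - 1)

Computing the first terms: s_1 = 15, s_2 = 80, s_3 = 430. This suggests s_t = 2·5^t + 5·6^(t - 1).
Base step (t = 1): the formula gives 15 = 15 = s_1.
Suppose the result is true for t = k, so s_k = 2·5^k + 5·6^(k - 1).
Then s_{k+1} = 6·s_k - 2·5^k = 6·(2·5^k + 5·6^(k - 1)) - 2·5^k = 2·5^(k + 1) + 5·6^k = 2·5^(k+1) + 5·6^((k+1) - 1),
which is the claimed formula at t = k+1.
Hence, by induction on t, the claim holds for every t ≥ 1.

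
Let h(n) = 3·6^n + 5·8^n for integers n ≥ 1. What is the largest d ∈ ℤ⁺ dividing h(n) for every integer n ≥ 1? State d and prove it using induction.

Computing the first values: h(1) = 58 and h(2) = 428; gcd(58, 428) = 2, so d ≤ 2.
We prove 2 | 3·6^n + 5·8^n for all n ≥ 1 by induction on n.
Base case (n = 1): h(1) = 58 = 2·(29), so 2 | h(1).
Inductive step: suppose the statement holds for some i ≥ 1, i.e. 2 | h(i). Then
h(i+1) − 8·h(i) = (3·6^(i+1) + 5·8^(i+1)) − 8·(3·6^i + 5·8^i) = (3)·6^i·(6 − 8) = (-6)·6^i. Since 2 | h(i) by the inductive hypothesis, 2 | 8·h(i); and 2 | -6 since -6 = 2·-3. Therefore 2 | h(i+1).
By induction, the statement is established for all n ≥ 1.
Therefore the largest such d is 2.

d = 2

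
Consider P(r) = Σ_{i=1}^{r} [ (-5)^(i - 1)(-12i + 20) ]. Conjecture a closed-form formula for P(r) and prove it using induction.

P(r) = (-5)^r(2r - 3) + 3

We claim P(r) = (-5)^r(2r - 3) + 3 for all r ≥ 1.
Base step (r = 1): P(1) = 8, and the closed form gives 8. They agree.
For the inductive step, assume it holds for an arbitrary i ≥ 1, so P(i) = (-5)^i(2i - 3) + 3.
Then P(i+1) = P(i) + ((-5)^i(-12i + 8)) = ((-5)^i(2i - 3) + 3) + ((-5)^i(-12i + 8)).
Simplifying, P(i+1) = -10(-5)^i·i + 5(-5)^i + 3 = (-5)^(i+1)(2(i+1) - 3) + 3,
which is the closed form with r = i+1.
Hence, by induction on r, the claim holds for every r ≥ 1.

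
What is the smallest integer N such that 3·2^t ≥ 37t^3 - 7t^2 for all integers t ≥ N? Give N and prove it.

At t = 15: 98304 < 123300, so the inequality fails and N ≥ 16. We prove 3·2^t ≥ 37t^3 - 7t^2 for all t ≥ 16.
Base case (t = 16): 3·2^t = 196608 and 37t^3 - 7t^2 = 149760, so 196608 ≥ 149760.
For the inductive step, assume it holds for an arbitrary i ≥ 16, so 3·2^i ≥ 37i^3 - 7i^2.
Then 3·2^(i + 1) = 2·(3·2^i) ≥ 2·(37i^3 - 7i^2).
Also, for i ≥ 16 we have 2·(37i^3 - 7i^2) ≥ 37(i+1)^3 - 7(i+1)^2, since 2·(37i^3 - 7i^2) − (37(i+1)^3 - 7(i+1)^2) = 37i^3 - 118i^2 - 97i - 30, which is nonnegative for all i ≥ 16.
Combining, 3·2^(i + 1) ≥ 37(i+1)^3 - 7(i+1)^2.
Hence, by induction on t, the claim holds for every t ≥ 16.
Hence the smallest such N is 16.

N = 16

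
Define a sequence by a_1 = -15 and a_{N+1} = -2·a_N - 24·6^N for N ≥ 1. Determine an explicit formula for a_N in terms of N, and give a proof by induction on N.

a_N = 3(-2)^(N - 1) - 3·6^N

Computing the first terms: a_1 = -15, a_2 = -114, a_3 = -636. This suggests a_N = 3(-2)^(N - 1) - 3·6^N.
When N = 1: the formula gives -15 = -15 = a_1.
Suppose the result is true for N = r, so a_r = 3(-2)^(r - 1) - 3·6^r.
Then a_{r+1} = -2·a_r - 24·6^r = -2·(3(-2)^(r - 1) - 3·6^r) - 24·6^r = 3(-2)^r - 3·6^(r + 1) = 3(-2)^((r+1) - 1) - 3·6^(r+1),
which is the claimed formula at N = r+1.
By induction, the statement is established for all N ≥ 1.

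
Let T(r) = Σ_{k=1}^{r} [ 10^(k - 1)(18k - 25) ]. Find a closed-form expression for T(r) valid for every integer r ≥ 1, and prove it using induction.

T(r) = 10^r(2r - 3) + 3

We claim T(r) = 10^r(2r - 3) + 3 for all r ≥ 1.
Base case (r = 1): T(1) = -7, and the closed form gives -7. They agree.
Inductive step: suppose the statement holds for some k ≥ 1, so T(k) = 10^k(2k - 3) + 3.
Then T(k+1) = T(k) + (10^k(18k - 7)) = (10^k(2k - 3) + 3) + (10^k(18k - 7)).
Simplifying, T(k+1) = 20·10^k·k - 10·10^k + 3 = 10^(k+1)(2(k+1) - 3) + 3,
which is the closed form with r = k+1.
By the principle of mathematical induction, the result holds for all r ≥ 1.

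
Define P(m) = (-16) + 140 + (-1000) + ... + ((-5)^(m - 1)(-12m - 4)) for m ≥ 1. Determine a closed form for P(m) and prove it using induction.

We claim P(m) = (-5)^m(2m + 1) - 1 for all m ≥ 1.
When m = 1: P(1) = -16, and the closed form gives -16. They agree.
Suppose the result is true for m = i, so P(i) = (-5)^i(2i + 1) - 1.
Then P(i+1) = P(i) + ((-5)^i(-12i - 16)) = ((-5)^i(2i + 1) - 1) + ((-5)^i(-12i - 16)).
Simplifying, P(i+1) = -10(-5)^i·i - 15(-5)^i - 1 = (-5)^(i+1)(2(i+1) + 1) - 1,
which is the closed form with m = i+1.
Hence, by induction on m, the claim holds for every m ≥ 1.

P(m) = (-5)^m(2m + 1) - 1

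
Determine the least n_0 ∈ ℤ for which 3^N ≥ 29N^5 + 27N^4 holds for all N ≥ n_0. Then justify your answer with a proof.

n_0 = 16

At N = 15: 14348907 < 23388750, so the inequality fails and n_0 ≥ 16. We prove 3^N ≥ 29N^5 + 27N^4 for all N ≥ 16.
Base step (N = 16): 3^N = 43046721 and 29N^5 + 27N^4 = 32178176, so 43046721 ≥ 32178176.
Inductive step: suppose the statement holds for some j ≥ 16, so 3^j ≥ 29j^5 + 27j^4.
Then 3^(j + 1) = 3·(3^j) ≥ 3·(29j^5 + 27j^4).
Also, for j ≥ 16 we have 3·(29j^5 + 27j^4) ≥ 29(j+1)^5 + 27(j+1)^4, since 3·(29j^5 + 27j^4) − (29(j+1)^5 + 27(j+1)^4) = 58j^5 - 91j^4 - 398j^3 - 452j^2 - 253j - 56, which is nonnegative for all j ≥ 16.
Combining, 3^(j + 1) ≥ 29(j+1)^5 + 27(j+1)^4.
This completes the induction.
Hence the smallest such n_0 is 16.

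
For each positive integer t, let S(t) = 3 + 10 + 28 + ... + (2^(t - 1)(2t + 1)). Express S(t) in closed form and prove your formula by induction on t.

We claim S(t) = 2^t(2t - 1) + 1 for all t ≥ 1.
For the base case t = 1: S(1) = 3, and the closed form gives 3. They agree.
Suppose the result is true for t = r, so S(r) = 2^r(2r - 1) + 1.
Then S(r+1) = S(r) + (2^r(2r + 3)) = (2^r(2r - 1) + 1) + (2^r(2r + 3)).
Simplifying, S(r+1) = 2^(r + 1) + 2^(r + 2)r + 1 = 2^(r+1)(2(r+1) - 1) + 1,
which is the closed form with t = r+1.
By induction, the statement is established for all t ≥ 1.

S(t) = 2^t(2t - 1) + 1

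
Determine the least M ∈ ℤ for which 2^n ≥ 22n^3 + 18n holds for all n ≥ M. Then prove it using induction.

M = 17

At n = 16: 65536 < 90400, so the inequality fails and M ≥ 17. We prove 2^n ≥ 22n^3 + 18n for all n ≥ 17.
For the base case n = 17: 2^n = 131072 and 22n^3 + 18n = 108392, so 131072 ≥ 108392.
Inductive step: suppose the statement holds for some j ≥ 17, so 2^j ≥ 22j^3 + 18j.
Then 2^(j + 1) = 2·(2^j) ≥ 2·(22j^3 + 18j).
Also, for j ≥ 17 we have 2·(22j^3 + 18j) ≥ 22(j+1)^3 + 18(j+1), since 2·(22j^3 + 18j) − (22(j+1)^3 + 18(j+1)) = 22j^3 - 66j^2 - 48j - 40, which is nonnegative for all j ≥ 17.
Combining, 2^(j + 1) ≥ 22(j+1)^3 + 18(j+1).
Hence, by induction on n, the claim holds for every n ≥ 17.
Hence the smallest such M is 17.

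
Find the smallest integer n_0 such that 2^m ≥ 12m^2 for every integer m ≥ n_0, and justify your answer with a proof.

At m = 10: 1024 < 1200, so the inequality fails and n_0 ≥ 11. We prove 2^m ≥ 12m^2 for all m ≥ 11.
Base step (m = 11): 2^m = 2048 and 12m^2 = 1452, so 2048 ≥ 1452.
For the inductive step, assume it holds for an arbitrary r ≥ 11, so 2^r ≥ 12r^2.
Then 2^(r + 1) = 2·(2^r) ≥ 2·(12r^2).
Also, for r ≥ 11 we have 2·(12r^2) ≥ 12(r+1)^2, since 2 ≥ (1 + 1/r)^2 for all r ≥ 11.
Combining, 2^(r + 1) ≥ 12(r+1)^2.
Hence, by induction on m, the claim holds for every m ≥ 11.
Hence the smallest such n_0 is 11.

n_0 = 11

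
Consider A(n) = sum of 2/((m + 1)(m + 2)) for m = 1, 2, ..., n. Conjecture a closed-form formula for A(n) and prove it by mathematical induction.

We claim A(n) = n/(n + 2) for all n ≥ 1.
When n = 1: A(1) = 1/3, and the closed form gives 1/3. They agree.
Inductive step: assume the claim holds for n = m, so A(m) = m/(m + 2).
Then A(m+1) = A(m) + (2/((m + 2)(m + 3))) = (m/(m + 2)) + (2/((m + 2)(m + 3))).
Simplifying, A(m+1) = (m + 1)/(m + 3) = (m+1)/((m+1) + 2),
which is the closed form with n = m+1.
By induction, the statement is established for all n ≥ 1.

A(n) = n/(n + 2)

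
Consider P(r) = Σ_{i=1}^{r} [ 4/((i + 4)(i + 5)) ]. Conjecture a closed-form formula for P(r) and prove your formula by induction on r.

We claim P(r) = 4r/(5(r + 5)) for all r ≥ 1.
Base step (r = 1): P(1) = 2/15, and the closed form gives 2/15. They agree.
Inductive step: suppose the statement holds for some i ≥ 1, so P(i) = 4i/(5(i + 5)).
Then P(i+1) = P(i) + (4/((i + 5)(i + 6))) = (4i/(5(i + 5))) + (4/((i + 5)(i + 6))).
Simplifying, P(i+1) = 4(i + 1)/(5(i + 6)) = 4(i+1)/(5((i+1) + 5)),
which is the closed form with r = i+1.
Hence, by induction on r, the claim holds for every r ≥ 1.

P(r) = 4r/(5(r + 5))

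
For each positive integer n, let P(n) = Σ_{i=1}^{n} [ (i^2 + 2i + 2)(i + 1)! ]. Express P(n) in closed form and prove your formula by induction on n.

P(n) = (n + 1)(n + 2)! - 2

We claim P(n) = (n + 1)(n + 2)! - 2 for all n ≥ 1.
When n = 1: P(1) = 10, and the closed form gives 10. They agree.
Suppose the result is true for n = i, so P(i) = (i + 1)(i + 2)! - 2.
Then P(i+1) = P(i) + ((i^2 + 4i + 5)(i + 2)!) = ((i + 1)(i + 2)! - 2) + ((i^2 + 4i + 5)(i + 2)!).
Simplifying, P(i+1) = ((i+1) + 1)((i+1) + 2)! - 2,
which is the closed form with n = i+1.
This completes the induction.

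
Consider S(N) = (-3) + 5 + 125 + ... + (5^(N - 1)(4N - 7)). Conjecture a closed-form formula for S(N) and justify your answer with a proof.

S(N) = 5^N(N - 2) + 2

We claim S(N) = 5^N(N - 2) + 2 for all N ≥ 1.
Base case (N = 1): S(1) = -3, and the closed form gives -3. They agree.
For the inductive step, assume it holds for an arbitrary k ≥ 1, so S(k) = 5^k(k - 2) + 2.
Then S(k+1) = S(k) + (5^k(4k - 3)) = (5^k(k - 2) + 2) + (5^k(4k - 3)).
Simplifying, S(k+1) = 5^(k + 1)k - 5^(k + 1) + 2 = 5^(k+1)((k+1) - 2) + 2,
which is the closed form with N = k+1.
This completes the induction.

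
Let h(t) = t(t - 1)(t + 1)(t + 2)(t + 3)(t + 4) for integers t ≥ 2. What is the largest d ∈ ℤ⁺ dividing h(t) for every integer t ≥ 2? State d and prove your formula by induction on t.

Computing the first values: h(2) = 720 and h(3) = 5040; gcd(720, 5040) = 720, so d ≤ 720.
We prove 720 | t(t - 1)(t + 1)(t + 2)(t + 3)(t + 4) for all t ≥ 2 by induction on t.
When t = 2: h(2) = 720 = 720·(1), so 720 | h(2).
Suppose the result is true for t = k, i.e. 720 | h(k). Then
h(k+1) − h(k) = k·(k+1)·(k+2)·(k+3)·(k+4)·(k+5) − (k-1)·k·(k+1)·(k+2)·(k+3)·(k+4) = k·(k+1)·(k+2)·(k+3)·(k+4)·[(k+5) − (k-1)] = 6·k·(k+1)·(k+2)·(k+3)·(k+4). The product of 5 consecutive integers is divisible by (5)! = 120, so h(k+1) − h(k) is divisible by 6·120 = 720. By the inductive hypothesis 720 | h(k), hence 720 | h(k+1).
Hence, by induction on t, the claim holds for every t ≥ 2.
Therefore the largest such d is 720.

d = 720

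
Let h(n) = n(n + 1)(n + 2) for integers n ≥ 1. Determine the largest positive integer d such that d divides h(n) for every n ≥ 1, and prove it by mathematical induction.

Computing the first values: h(1) = 6 and h(2) = 24; gcd(6, 24) = 6, so d ≤ 6.
We prove 6 | n(n + 1)(n + 2) for all n ≥ 1 by induction on n.
Base case (n = 1): h(1) = 6 = 6·(1), so 6 | h(1).
Inductive step: assume the claim holds for n = r, i.e. 6 | h(r). Then
h(r+1) − h(r) = (r+1)·(r+2)·(r+3) − r·(r+1)·(r+2) = (r+1)·(r+2)·[(r+3) − r] = 3·(r+1)·(r+2). The product of 2 consecutive integers is divisible by (2)! = 2, so h(r+1) − h(r) is divisible by 3·2 = 6. By the inductive hypothesis 6 | h(r), hence 6 | h(r+1).
This completes the induction.
Therefore the largest such d is 6.

d = 6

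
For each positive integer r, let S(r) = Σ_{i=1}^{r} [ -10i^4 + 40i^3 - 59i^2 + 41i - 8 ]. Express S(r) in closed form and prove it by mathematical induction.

S(r) = -r(2r^4 - 5r^3 + 3r^2 - r - 3)

We claim S(r) = -r(2r^4 - 5r^3 + 3r^2 - r - 3) for all r ≥ 1.
Base step (r = 1): S(1) = 4, and the closed form gives 4. They agree.
Suppose the result is true for r = i, so S(i) = i(-2i^4 + 5i^3 - 3i^2 + i + 3).
Then S(i+1) = S(i) + (-10i^4 + i^2 + 3i + 4) = (i(-2i^4 + 5i^3 - 3i^2 + i + 3)) + (-10i^4 + i^2 + 3i + 4).
Simplifying, S(i+1) = -(i + 1)(2i^4 + 3i^3 - 2i - 4) = -(i+1)(2(i+1)^4 - 5(i+1)^3 + 3(i+1)^2 - (i+1) - 3),
which is the closed form with r = i+1.
This completes the induction.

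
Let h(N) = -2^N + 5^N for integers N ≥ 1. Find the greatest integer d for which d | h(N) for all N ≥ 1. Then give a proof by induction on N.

Computing the first values: h(1) = 3 and h(2) = 21; gcd(3, 21) = 3, so d ≤ 3.
We prove 3 | -2^N + 5^N for all N ≥ 1 by induction on N.
When N = 1: h(1) = 3 = 3·(1), so 3 | h(1).
Inductive step: assume the claim holds for N = r, i.e. 3 | h(r). Then
5^{r+1} − 2^{r+1} = 5·5^r − 2·2^r = 5·(5^r − 2^r) + (3)·2^r. The first term is divisible by 3 by the inductive hypothesis, and the second term (3)·2^r is divisible by 3 since 3 | 3. Hence 3 | h(r+1).
By the principle of mathematical induction, the result holds for all N ≥ 1.
Therefore the largest such d is 3.

d = 3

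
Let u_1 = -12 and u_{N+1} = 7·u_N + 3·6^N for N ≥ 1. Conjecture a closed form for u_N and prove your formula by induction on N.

Computing the first terms: u_1 = -12, u_2 = -66, u_3 = -354. This suggests u_N = -3·6^N + 6·7^(N - 1).
Base case (N = 1): the formula gives -12 = -12 = u_1.
Suppose the result is true for N = p, so u_p = -3·6^p + 6·7^(p - 1).
Then u_{p+1} = 7·u_p + 3·6^p = 7·(-3·6^p + 6·7^(p - 1)) + 3·6^p = -3·6^(p + 1) + 6·7^p = -3·6^(p+1) + 6·7^((p+1) - 1),
which is the claimed formula at N = p+1.
By induction, the statement is established for all N ≥ 1.

u_N = -3·6^N + 6·7^(N - 1)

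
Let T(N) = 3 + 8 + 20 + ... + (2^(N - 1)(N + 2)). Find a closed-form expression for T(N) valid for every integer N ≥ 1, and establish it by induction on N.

We claim T(N) = 2^N(N + 1) - 1 for all N ≥ 1.
For the base case N = 1: T(1) = 3, and the closed form gives 3. They agree.
Inductive step: suppose the statement holds for some p ≥ 1, so T(p) = 2^p(p + 1) - 1.
Then T(p+1) = T(p) + (2^p(p + 3)) = (2^p(p + 1) - 1) + (2^p(p + 3)).
Simplifying, T(p+1) = 2^(p + 1)p + 2^(p + 2) - 1 = 2^(p+1)((p+1) + 1) - 1,
which is the closed form with N = p+1.
This completes the induction.

T(N) = 2^N(N + 1) - 1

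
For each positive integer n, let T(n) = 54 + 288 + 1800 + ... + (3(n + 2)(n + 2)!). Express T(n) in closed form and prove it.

We claim T(n) = 3(n + 3)! - 18 for all n ≥ 1.
For the base case n = 1: T(1) = 54, and the closed form gives 54. They agree.
For the inductive step, assume it holds for an arbitrary k ≥ 1, so T(k) = 3(k + 3)! - 18.
Then T(k+1) = T(k) + (3(k + 3)(k + 3)!) = (3(k + 3)! - 18) + (3(k + 3)(k + 3)!).
Simplifying, T(k+1) = 3((k+1) + 3)! - 18,
which is the closed form with n = k+1.
Hence, by induction on n, the claim holds for every n ≥ 1.

T(n) = 3(n + 3)! - 18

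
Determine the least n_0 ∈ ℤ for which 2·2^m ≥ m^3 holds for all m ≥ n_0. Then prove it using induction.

n_0 = 8

At m = 7: 256 < 343, so the inequality fails and n_0 ≥ 8. We prove 2·2^m ≥ m^3 for all m ≥ 8.
For the base case m = 8: 2·2^m = 512 and m^3 = 512, so 512 ≥ 512.
Suppose the result is true for m = j, so 2·2^j ≥ j^3.
Then 2·2^(j + 1) = 2·(2·2^j) ≥ 2·(j^3).
Also, for j ≥ 8 we have 2·(j^3) ≥ (j+1)^3, since 2 ≥ (1 + 1/j)^3 for all j ≥ 8.
Combining, 2·2^(j + 1) ≥ (j+1)^3.
Hence, by induction on m, the claim holds for every m ≥ 8.
Hence the smallest such n_0 is 8.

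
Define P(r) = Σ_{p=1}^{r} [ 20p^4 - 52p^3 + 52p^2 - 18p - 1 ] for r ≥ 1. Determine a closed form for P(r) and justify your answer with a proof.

P(r) = r(4r^4 - 3r^3 - 2r^2 + 4r - 2)

We claim P(r) = r(4r^4 - 3r^3 - 2r^2 + 4r - 2) for all r ≥ 1.
Base case (r = 1): P(1) = 1, and the closed form gives 1. They agree.
For the inductive step, assume it holds for an arbitrary p ≥ 1, so P(p) = p(4p^4 - 3p^3 - 2p^2 + 4p - 2).
Then P(p+1) = P(p) + (20p^4 + 28p^3 + 16p^2 + 10p + 1) = (p(4p^4 - 3p^3 - 2p^2 + 4p - 2)) + (20p^4 + 28p^3 + 16p^2 + 10p + 1).
Simplifying, P(p+1) = (p + 1)(4p^4 + 13p^3 + 13p^2 + 7p + 1) = (p+1)(4(p+1)^4 - 3(p+1)^3 - 2(p+1)^2 + 4(p+1) - 2),
which is the closed form with r = p+1.
By the principle of mathematical induction, the result holds for all r ≥ 1.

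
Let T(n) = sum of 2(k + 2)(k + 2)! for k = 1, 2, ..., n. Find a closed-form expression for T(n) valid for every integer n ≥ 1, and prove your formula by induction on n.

We claim T(n) = 2(n + 3)! - 12 for all n ≥ 1.
Base case (n = 1): T(1) = 36, and the closed form gives 36. They agree.
Suppose the result is true for n = k, so T(k) = 2(k + 3)! - 12.
Then T(k+1) = T(k) + (2(k + 3)(k + 3)!) = (2(k + 3)! - 12) + (2(k + 3)(k + 3)!).
Simplifying, T(k+1) = 2((k+1) + 3)! - 12,
which is the closed form with n = k+1.
Hence, by induction on n, the claim holds for every n ≥ 1.

T(n) = 2(n + 3)! - 12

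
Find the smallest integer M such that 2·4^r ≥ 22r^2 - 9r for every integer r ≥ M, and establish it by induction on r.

M = 4

At r = 3: 128 < 171, so the inequality fails and M ≥ 4. We prove 2·4^r ≥ 22r^2 - 9r for all r ≥ 4.
Base step (r = 4): 2·4^r = 512 and 22r^2 - 9r = 316, so 512 ≥ 316.
Suppose the result is true for r = k, so 2·4^k ≥ 22k^2 - 9k.
Then 2·4^(k + 1) = 4·(2·4^k) ≥ 4·(22k^2 - 9k).
Also, for k ≥ 4 we have 4·(22k^2 - 9k) ≥ 22(k+1)^2 - 9(k+1), since 4·(22k^2 - 9k) − (22(k+1)^2 - 9(k+1)) = 66k^2 - 71k - 13, which is nonnegative for all k ≥ 4.
Combining, 2·4^(k + 1) ≥ 22(k+1)^2 - 9(k+1).
By induction, the statement is established for all r ≥ 4.
Hence the smallest such M is 4.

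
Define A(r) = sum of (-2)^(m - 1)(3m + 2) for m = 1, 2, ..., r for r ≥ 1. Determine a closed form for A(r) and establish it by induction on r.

We claim A(r) = -(-2)^r(r + 1) + 1 for all r ≥ 1.
For the base case r = 1: A(1) = 5, and the closed form gives 5. They agree.
Inductive step: assume the claim holds for r = m, so A(m) = -(-2)^m(m + 1) + 1.
Then A(m+1) = A(m) + ((-2)^m(3m + 5)) = (-(-2)^m(m + 1) + 1) + ((-2)^m(3m + 5)).
Simplifying, A(m+1) = -(-2)^(m + 1)m + (-2)^(m + 2) + 1 = -(-2)^(m+1)((m+1) + 1) + 1,
which is the closed form with r = m+1.
Hence, by induction on r, the claim holds for every r ≥ 1.

A(r) = -(-2)^r(r + 1) + 1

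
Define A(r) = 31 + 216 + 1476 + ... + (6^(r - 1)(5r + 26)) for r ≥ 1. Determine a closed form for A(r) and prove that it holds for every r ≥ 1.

We claim A(r) = 6^r(r + 5) - 5 for all r ≥ 1.
For the base case r = 1: A(1) = 31, and the closed form gives 31. They agree.
For the inductive step, assume it holds for an arbitrary j ≥ 1, so A(j) = 6^j(j + 5) - 5.
Then A(j+1) = A(j) + (6^j(5j + 31)) = (6^j(j + 5) - 5) + (6^j(5j + 31)).
Simplifying, A(j+1) = 6^(j + 1)j + 6^(j + 2) - 5 = 6^(j+1)((j+1) + 5) - 5,
which is the closed form with r = j+1.
Hence, by induction on r, the claim holds for every r ≥ 1.

A(r) = 6^r(r + 5) - 5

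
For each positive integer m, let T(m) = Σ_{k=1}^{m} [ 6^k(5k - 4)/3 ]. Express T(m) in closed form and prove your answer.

T(m) = 2·6^m(m - 1) + 2

We claim T(m) = 2·6^m(m - 1) + 2 for all m ≥ 1.
For the base case m = 1: T(1) = 2, and the closed form gives 2. They agree.
For the inductive step, assume it holds for an arbitrary k ≥ 1, so T(k) = 2·6^k(k - 1) + 2.
Then T(k+1) = T(k) + (6^k(10k + 2)) = (2·6^k(k - 1) + 2) + (6^k(10k + 2)).
Simplifying, T(k+1) = 12·6^k·k + 2 = 2·6^(k+1)((k+1) - 1) + 2,
which is the closed form with m = k+1.
This completes the induction.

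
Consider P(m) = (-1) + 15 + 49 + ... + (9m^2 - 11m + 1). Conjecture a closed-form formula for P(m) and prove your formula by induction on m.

We claim P(m) = m(3m^2 - m - 3) for all m ≥ 1.
Base step (m = 1): P(1) = -1, and the closed form gives -1. They agree.
Inductive step: assume the claim holds for m = j, so P(j) = j(3j^2 - j - 3).
Then P(j+1) = P(j) + (9j^2 + 7j - 1) = (j(3j^2 - j - 3)) + (9j^2 + 7j - 1).
Simplifying, P(j+1) = (j + 1)(3j^2 + 5j - 1) = (j+1)(3(j+1)^2 - (j+1) - 3),
which is the closed form with m = j+1.
By the principle of mathematical induction, the result holds for all m ≥ 1.

P(m) = m(3m^2 - m - 3)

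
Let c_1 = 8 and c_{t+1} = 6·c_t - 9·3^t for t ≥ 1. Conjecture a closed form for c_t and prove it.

c_t = 3^(t + 1) - 6^(t - 1)

Computing the first terms: c_1 = 8, c_2 = 21, c_3 = 45. This suggests c_t = 3^(t + 1) - 6^(t - 1).
Base case (t = 1): the formula gives 8 = 8 = c_1.
Suppose the result is true for t = i, so c_i = 3^(i + 1) - 6^(i - 1).
Then c_{i+1} = 6·c_i - 9·3^i = 6·(3^(i + 1) - 6^(i - 1)) - 9·3^i = 3^(i + 2) - 6^i = 3^((i+1) + 1) - 6^((i+1) - 1),
which is the claimed formula at t = i+1.
By the principle of mathematical induction, the result holds for all t ≥ 1.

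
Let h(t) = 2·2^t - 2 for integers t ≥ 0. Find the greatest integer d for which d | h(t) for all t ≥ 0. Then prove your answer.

d = 2

Computing the first values: h(0) = 0 and h(1) = 2; gcd(0, 2) = 2, so d ≤ 2.
We prove 2 | 2·2^t - 2 for all t ≥ 0 by induction on t.
When t = 0: h(0) = 0 = 2·(0), so 2 | h(0).
Inductive step: assume the claim holds for t = i, i.e. 2 | h(i). Then
h(i+1) = 2·2^(i+1) - 2 = 2·(2·2^i - 2) + 2 = 2·h(i) + 2. The first term is divisible by 2 by the inductive hypothesis, and 2 is divisible by 2. Hence 2 | h(i+1).
By the principle of mathematical induction, the result holds for all t ≥ 0.
Therefore the largest such d is 2.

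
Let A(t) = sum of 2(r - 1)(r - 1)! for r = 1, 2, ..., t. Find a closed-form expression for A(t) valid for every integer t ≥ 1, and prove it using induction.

We claim A(t) = 2t! - 2 for all t ≥ 1.
Base step (t = 1): A(1) = 0, and the closed form gives 0. They agree.
Suppose the result is true for t = r, so A(r) = 2r! - 2.
Then A(r+1) = A(r) + (2r·r!) = (2r! - 2) + (2r·r!).
Simplifying, A(r+1) = 2(r+1)! - 2,
which is the closed form with t = r+1.
By induction, the statement is established for all t ≥ 1.

A(t) = 2t! - 2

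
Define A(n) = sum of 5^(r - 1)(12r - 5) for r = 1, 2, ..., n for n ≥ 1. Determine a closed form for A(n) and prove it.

A(n) = 5^n(3n - 2) + 2

We claim A(n) = 5^n(3n - 2) + 2 for all n ≥ 1.
Base step (n = 1): A(1) = 7, and the closed form gives 7. They agree.
Suppose the result is true for n = r, so A(r) = 5^r(3r - 2) + 2.
Then A(r+1) = A(r) + (5^r(12r + 7)) = (5^r(3r - 2) + 2) + (5^r(12r + 7)).
Simplifying, A(r+1) = 15·5^r·r + 5·5^r + 2 = 5^(r+1)(3(r+1) - 2) + 2,
which is the closed form with n = r+1.
This completes the induction.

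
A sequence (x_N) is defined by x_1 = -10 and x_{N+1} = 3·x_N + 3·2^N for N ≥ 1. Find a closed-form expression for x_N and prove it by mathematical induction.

Computing the first terms: x_1 = -10, x_2 = -24, x_3 = -60. This suggests x_N = -3·2^N - 4·3^(N - 1).
When N = 1: the formula gives -10 = -10 = x_1.
Inductive step: suppose the statement holds for some m ≥ 1, so x_m = -3·2^m - 4·3^(m - 1).
Then x_{m+1} = 3·x_m + 3·2^m = 3·(-3·2^m - 4·3^(m - 1)) + 3·2^m = -3·2^(m + 1) - 4·3^m = -3·2^(m+1) - 4·3^((m+1) - 1),
which is the claimed formula at N = m+1.
This completes the induction.

x_N = -3·2^N - 4·3^(N - 1)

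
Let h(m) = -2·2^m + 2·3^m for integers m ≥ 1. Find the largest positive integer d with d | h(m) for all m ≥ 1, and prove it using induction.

Computing the first values: h(1) = 2 and h(2) = 10; gcd(2, 10) = 2, so d ≤ 2.
We prove 2 | -2·2^m + 2·3^m for all m ≥ 1 by induction on m.
Base case (m = 1): h(1) = 2 = 2·(1), so 2 | h(1).
For the inductive step, assume it holds for an arbitrary p ≥ 1, i.e. 2 | h(p). Then
h(p+1) − 3·h(p) = (-2·2^(p+1) + 2·3^(p+1)) − 3·(-2·2^p + 2·3^p) = (-2)·2^p·(2 − 3) = (2)·2^p. Since 2 | h(p) by the inductive hypothesis, 2 | 3·h(p); and 2 | 2 since 2 = 2·1. Therefore 2 | h(p+1).
By induction, the statement is established for all m ≥ 1.
Therefore the largest such d is 2.

d = 2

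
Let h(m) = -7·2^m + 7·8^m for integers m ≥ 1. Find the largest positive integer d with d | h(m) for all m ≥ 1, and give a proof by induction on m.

Computing the first values: h(1) = 42 and h(2) = 420; gcd(42, 420) = 42, so d ≤ 42.
We prove 42 | -7·2^m + 7·8^m for all m ≥ 1 by induction on m.
Base case (m = 1): h(1) = 42 = 42·(1), so 42 | h(1).
Suppose the result is true for m = r, i.e. 42 | h(r). Then
h(r+1) − 8·h(r) = (-7·2^(r+1) + 7·8^(r+1)) − 8·(-7·2^r + 7·8^r) = (-7)·2^r·(2 − 8) = (42)·2^r. Since 42 | h(r) by the inductive hypothesis, 42 | 8·h(r); and 42 | 42 since 42 = 42·1. Therefore 42 | h(r+1).
By the principle of mathematical induction, the result holds for all m ≥ 1.
Therefore the largest such d is 42.

d = 42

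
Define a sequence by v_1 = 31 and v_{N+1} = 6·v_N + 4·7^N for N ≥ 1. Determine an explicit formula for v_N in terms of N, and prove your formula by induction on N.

v_N = 3·6^(N - 1) + 4·7^N

Computing the first terms: v_1 = 31, v_2 = 214, v_3 = 1480. This suggests v_N = 3·6^(N - 1) + 4·7^N.
When N = 1: the formula gives 31 = 31 = v_1.
Suppose the result is true for N = m, so v_m = 3·6^(m - 1) + 4·7^m.
Then v_{m+1} = 6·v_m + 4·7^m = 6·(3·6^(m - 1) + 4·7^m) + 4·7^m = 3·6^m + 4·7^(m + 1) = 3·6^((m+1) - 1) + 4·7^(m+1),
which is the claimed formula at N = m+1.
This completes the induction.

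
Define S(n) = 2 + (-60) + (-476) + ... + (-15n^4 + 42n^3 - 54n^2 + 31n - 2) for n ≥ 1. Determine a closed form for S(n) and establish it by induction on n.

We claim S(n) = -n(3n^4 - 3n^3 + 2n^2 + n - 5) for all n ≥ 1.
When n = 1: S(1) = 2, and the closed form gives 2. They agree.
Inductive step: suppose the statement holds for some r ≥ 1, so S(r) = r(-3r^4 + 3r^3 - 2r^2 - r + 5).
Then S(r+1) = S(r) + (-15r^4 - 18r^3 - 18r^2 - 11r + 2) = (r(-3r^4 + 3r^3 - 2r^2 - r + 5)) + (-15r^4 - 18r^3 - 18r^2 - 11r + 2).
Simplifying, S(r+1) = -(r + 1)(3r^4 + 9r^3 + 11r^2 + 8r - 2) = -(r+1)(3(r+1)^4 - 3(r+1)^3 + 2(r+1)^2 + (r+1) - 5),
which is the closed form with n = r+1.
Hence, by induction on n, the claim holds for every n ≥ 1.

S(n) = -n(3n^4 - 3n^3 + 2n^2 + n - 5)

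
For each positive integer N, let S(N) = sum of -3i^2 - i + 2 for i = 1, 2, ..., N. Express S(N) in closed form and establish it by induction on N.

We claim S(N) = -N(N^2 + 2N - 1) for all N ≥ 1.
Base case (N = 1): S(1) = -2, and the closed form gives -2. They agree.
Inductive step: assume the claim holds for N = i, so S(i) = i(-i^2 - 2i + 1).
Then S(i+1) = S(i) + (-i - 3(i + 1)^2 + 1) = (i(-i^2 - 2i + 1)) + (-i - 3(i + 1)^2 + 1).
Simplifying, S(i+1) = -(i + 1)(i^2 + 4i + 2) = -(i+1)((i+1)^2 + 2(i+1) - 1),
which is the closed form with N = i+1.
Hence, by induction on N, the claim holds for every N ≥ 1.

S(N) = -N(N^2 + 2N - 1)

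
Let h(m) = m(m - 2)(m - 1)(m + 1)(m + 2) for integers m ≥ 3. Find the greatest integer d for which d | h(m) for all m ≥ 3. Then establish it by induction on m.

d = 120

Computing the first values: h(3) = 120 and h(4) = 720; gcd(120, 720) = 120, so d ≤ 120.
We prove 120 | m(m - 2)(m - 1)(m + 1)(m + 2) for all m ≥ 3 by induction on m.
Base step (m = 3): h(3) = 120 = 120·(1), so 120 | h(3).
Suppose the result is true for m = p, i.e. 120 | h(p). Then
h(p+1) − h(p) = (p-1)·p·(p+1)·(p+2)·(p+3) − (p-2)·(p-1)·p·(p+1)·(p+2) = (p-1)·p·(p+1)·(p+2)·[(p+3) − (p-2)] = 5·(p-1)·p·(p+1)·(p+2). The product of 4 consecutive integers is divisible by (4)! = 24, so h(p+1) − h(p) is divisible by 5·24 = 120. By the inductive hypothesis 120 | h(p), hence 120 | h(p+1).
This completes the induction.
Therefore the largest such d is 120.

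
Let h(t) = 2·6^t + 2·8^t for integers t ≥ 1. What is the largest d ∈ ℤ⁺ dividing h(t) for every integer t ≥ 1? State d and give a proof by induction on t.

Computing the first values: h(1) = 28 and h(2) = 200; gcd(28, 200) = 4, so d ≤ 4.
We prove 4 | 2·6^t + 2·8^t for all t ≥ 1 by induction on t.
For the base case t = 1: h(1) = 28 = 4·(7), so 4 | h(1).
Inductive step: assume the claim holds for t = p, i.e. 4 | h(p). Then
h(p+1) − 8·h(p) = (2·6^(p+1) + 2·8^(p+1)) − 8·(2·6^p + 2·8^p) = (2)·6^p·(6 − 8) = (-4)·6^p. Since 4 | h(p) by the inductive hypothesis, 4 | 8·h(p); and 4 | -4 since -4 = 4·-1. Therefore 4 | h(p+1).
Hence, by induction on t, the claim holds for every t ≥ 1.
Therefore the largest such d is 4.

d = 4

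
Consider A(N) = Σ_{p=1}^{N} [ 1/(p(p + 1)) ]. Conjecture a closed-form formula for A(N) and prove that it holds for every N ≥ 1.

We claim A(N) = N/(N + 1) for all N ≥ 1.
Base case (N = 1): A(1) = 1/2, and the closed form gives 1/2. They agree.
Inductive step: assume the claim holds for N = p, so A(p) = p/(p + 1).
Then A(p+1) = A(p) + (1/((p + 1)(p + 2))) = (p/(p + 1)) + (1/((p + 1)(p + 2))).
Simplifying, A(p+1) = (p + 1)/(p + 2) = (p+1)/((p+1) + 1),
which is the closed form with N = p+1.
Hence, by induction on N, the claim holds for every N ≥ 1.

A(N) = N/(N + 1)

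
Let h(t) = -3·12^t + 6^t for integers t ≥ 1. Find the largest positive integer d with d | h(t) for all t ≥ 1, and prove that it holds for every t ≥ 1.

Computing the first values: h(1) = -30 and h(2) = -396; gcd(-30, -396) = 6, so d ≤ 6.
We prove 6 | -3·12^t + 6^t for all t ≥ 1 by induction on t.
Base step (t = 1): h(1) = -30 = 6·(-5), so 6 | h(1).
Suppose the result is true for t = m, i.e. 6 | h(m). Then
h(m+1) − 12·h(m) = (-3·12^(m+1) + 6^(m+1)) − 12·(-3·12^m + 6^m) = (1)·6^m·(6 − 12) = (-6)·6^m. Since 6 | h(m) by the inductive hypothesis, 6 | 12·h(m); and 6 | -6 since -6 = 6·-1. Therefore 6 | h(m+1).
Hence, by induction on t, the claim holds for every t ≥ 1.
Therefore the largest such d is 6.

d = 6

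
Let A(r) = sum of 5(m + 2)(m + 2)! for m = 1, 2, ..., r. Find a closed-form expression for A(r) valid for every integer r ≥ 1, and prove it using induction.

A(r) = 5(r + 3)! - 30

We claim A(r) = 5(r + 3)! - 30 for all r ≥ 1.
For the base case r = 1: A(1) = 90, and the closed form gives 90. They agree.
For the inductive step, assume it holds for an arbitrary m ≥ 1, so A(m) = 5(m + 3)! - 30.
Then A(m+1) = A(m) + (5(m + 3)(m + 3)!) = (5(m + 3)! - 30) + (5(m + 3)(m + 3)!).
Simplifying, A(m+1) = 5((m+1) + 3)! - 30,
which is the closed form with r = m+1.
This completes the induction.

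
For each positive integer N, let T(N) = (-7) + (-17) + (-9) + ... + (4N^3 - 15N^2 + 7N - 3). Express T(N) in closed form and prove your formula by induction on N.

T(N) = N(N^3 - 3N^2 - 3N - 2)

We claim T(N) = N(N^3 - 3N^2 - 3N - 2) for all N ≥ 1.
Base case (N = 1): T(1) = -7, and the closed form gives -7. They agree.
For the inductive step, assume it holds for an arbitrary m ≥ 1, so T(m) = m(m^3 - 3m^2 - 3m - 2).
Then T(m+1) = T(m) + (4m^3 - 3m^2 - 11m - 7) = (m(m^3 - 3m^2 - 3m - 2)) + (4m^3 - 3m^2 - 11m - 7).
Simplifying, T(m+1) = (m + 1)(m^3 - 6m - 7) = (m+1)((m+1)^3 - 3(m+1)^2 - 3(m+1) - 2),
which is the closed form with N = m+1.
Hence, by induction on N, the claim holds for every N ≥ 1.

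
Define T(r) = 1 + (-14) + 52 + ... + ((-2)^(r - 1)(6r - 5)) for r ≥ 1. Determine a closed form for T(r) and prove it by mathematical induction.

T(r) = (-2)^r(-2r + 1) - 1

We claim T(r) = (-2)^r(-2r + 1) - 1 for all r ≥ 1.
For the base case r = 1: T(1) = 1, and the closed form gives 1. They agree.
Inductive step: assume the claim holds for r = i, so T(i) = (-2)^i(-2i + 1) - 1.
Then T(i+1) = T(i) + ((-2)^i(6i + 1)) = ((-2)^i(-2i + 1) - 1) + ((-2)^i(6i + 1)).
Simplifying, T(i+1) = -(-2)^(i + 1) + (-2)^(i + 2)i - 1 = (-2)^(i+1)(-2(i+1) + 1) - 1,
which is the closed form with r = i+1.
Hence, by induction on r, the claim holds for every r ≥ 1.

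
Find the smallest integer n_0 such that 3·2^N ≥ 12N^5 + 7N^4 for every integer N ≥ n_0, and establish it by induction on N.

At N = 25: 100663296 < 119921875, so the inequality fails and n_0 ≥ 26. We prove 3·2^N ≥ 12N^5 + 7N^4 for all N ≥ 26.
When N = 26: 3·2^N = 201326592 and 12N^5 + 7N^4 = 145775344, so 201326592 ≥ 145775344.
Inductive step: assume the claim holds for N = r, so 3·2^r ≥ 12r^5 + 7r^4.
Then 3·2^(r + 1) = 2·(3·2^r) ≥ 2·(12r^5 + 7r^4).
Also, for r ≥ 26 we have 2·(12r^5 + 7r^4) ≥ 12(r+1)^5 + 7(r+1)^4, since 2·(12r^5 + 7r^4) − (12(r+1)^5 + 7(r+1)^4) = 12r^5 - 53r^4 - 148r^3 - 162r^2 - 88r - 19, which is nonnegative for all r ≥ 26.
Combining, 3·2^(r + 1) ≥ 12(r+1)^5 + 7(r+1)^4.
Hence, by induction on N, the claim holds for every N ≥ 26.
Hence the smallest such n_0 is 26.

n_0 = 26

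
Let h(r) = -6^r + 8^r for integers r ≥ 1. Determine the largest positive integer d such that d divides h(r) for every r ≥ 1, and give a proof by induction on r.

d = 2

Computing the first values: h(1) = 2 and h(2) = 28; gcd(2, 28) = 2, so d ≤ 2.
We prove 2 | -6^r + 8^r for all r ≥ 1 by induction on r.
Base step (r = 1): h(1) = 2 = 2·(1), so 2 | h(1).
Inductive step: assume the claim holds for r = p, i.e. 2 | h(p). Then
8^{p+1} − 6^{p+1} = 8·8^p − 6·6^p = 8·(8^p − 6^p) + (2)·6^p. The first term is divisible by 2 by the inductive hypothesis, and the second term (2)·6^p is divisible by 2 since 2 | 2. Hence 2 | h(p+1).
This completes the induction.
Therefore the largest such d is 2.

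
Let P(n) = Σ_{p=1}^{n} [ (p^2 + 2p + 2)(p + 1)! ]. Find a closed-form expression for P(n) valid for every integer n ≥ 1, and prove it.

We claim P(n) = (n + 1)(n + 2)! - 2 for all n ≥ 1.
For the base case n = 1: P(1) = 10, and the closed form gives 10. They agree.
Suppose the result is true for n = p, so P(p) = (p + 1)(p + 2)! - 2.
Then P(p+1) = P(p) + ((p^2 + 4p + 5)(p + 2)!) = ((p + 1)(p + 2)! - 2) + ((p^2 + 4p + 5)(p + 2)!).
Simplifying, P(p+1) = ((p+1) + 1)((p+1) + 2)! - 2,
which is the closed form with n = p+1.
By induction, the statement is established for all n ≥ 1.

P(n) = (n + 1)(n + 2)! - 2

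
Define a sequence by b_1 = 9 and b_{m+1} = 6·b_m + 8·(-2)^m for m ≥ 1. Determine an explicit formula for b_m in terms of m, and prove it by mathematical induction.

b_m = -(-2)^m + 7·6^(m - 1)

Computing the first terms: b_1 = 9, b_2 = 38, b_3 = 260. This suggests b_m = -(-2)^m + 7·6^(m - 1).
For the base case m = 1: the formula gives 9 = 9 = b_1.
Inductive step: suppose the statement holds for some k ≥ 1, so b_k = -(-2)^k + 7·6^(k - 1).
Then b_{k+1} = 6·b_k + 8·(-2)^k = 6·(-(-2)^k + 7·6^(k - 1)) + 8·(-2)^k = -(-2)^(k + 1) + 7·6^k = -(-2)^(k+1) + 7·6^((k+1) - 1),
which is the claimed formula at m = k+1.
By the principle of mathematical induction, the result holds for all m ≥ 1.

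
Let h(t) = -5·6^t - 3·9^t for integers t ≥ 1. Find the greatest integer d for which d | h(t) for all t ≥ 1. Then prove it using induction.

d = 3

Computing the first values: h(1) = -57 and h(2) = -423; gcd(-57, -423) = 3, so d ≤ 3.
We prove 3 | -5·6^t - 3·9^t for all t ≥ 1 by induction on t.
When t = 1: h(1) = -57 = 3·(-19), so 3 | h(1).
Inductive step: assume the claim holds for t = j, i.e. 3 | h(j). Then
h(j+1) − 9·h(j) = (-5·6^(j+1) - 3·9^(j+1)) − 9·(-5·6^j - 3·9^j) = (-5)·6^j·(6 − 9) = (15)·6^j. Since 3 | h(j) by the inductive hypothesis, 3 | 9·h(j); and 3 | 15 since 15 = 3·5. Therefore 3 | h(j+1).
By induction, the statement is established for all t ≥ 1.
Therefore the largest such d is 3.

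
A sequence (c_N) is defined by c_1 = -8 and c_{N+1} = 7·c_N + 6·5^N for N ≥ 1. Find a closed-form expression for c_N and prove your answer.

c_N = -3·5^N + 7^N

Computing the first terms: c_1 = -8, c_2 = -26, c_3 = -32. This suggests c_N = -3·5^N + 7^N.
When N = 1: the formula gives -8 = -8 = c_1.
Inductive step: assume the claim holds for N = r, so c_r = -3·5^r + 7^r.
Then c_{r+1} = 7·c_r + 6·5^r = 7·(-3·5^r + 7^r) + 6·5^r = -3·5^(r + 1) + 7^(r + 1),
which is the claimed formula at N = r+1.
By induction, the statement is established for all N ≥ 1.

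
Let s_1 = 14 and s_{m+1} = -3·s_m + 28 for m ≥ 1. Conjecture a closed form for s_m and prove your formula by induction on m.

s_m = 7(-3)^(m - 1) + 7

Computing the first terms: s_1 = 14, s_2 = -14, s_3 = 70. This suggests s_m = 7(-3)^(m - 1) + 7.
Base case (m = 1): the formula gives 14 = 14 = s_1.
Inductive step: suppose the statement holds for some i ≥ 1, so s_i = 7(-3)^(i - 1) + 7.
Then s_{i+1} = -3·s_i + 28 = -3·(7(-3)^(i - 1) + 7) + 28 = 7(-3)^i + 7 = 7(-3)^((i+1) - 1) + 7,
which is the claimed formula at m = i+1.
By the principle of mathematical induction, the result holds for all m ≥ 1.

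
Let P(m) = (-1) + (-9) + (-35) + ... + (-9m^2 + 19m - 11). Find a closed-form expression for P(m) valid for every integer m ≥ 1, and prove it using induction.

P(m) = -m(3m^2 - 5m + 3)

We claim P(m) = -m(3m^2 - 5m + 3) for all m ≥ 1.
Base step (m = 1): P(1) = -1, and the closed form gives -1. They agree.
For the inductive step, assume it holds for an arbitrary j ≥ 1, so P(j) = j(-3j^2 + 5j - 3).
Then P(j+1) = P(j) + (-9j^2 + j - 1) = (j(-3j^2 + 5j - 3)) + (-9j^2 + j - 1).
Simplifying, P(j+1) = -(j + 1)(3j^2 + j + 1) = -(j+1)(3(j+1)^2 - 5(j+1) + 3),
which is the closed form with m = j+1.
By the principle of mathematical induction, the result holds for all m ≥ 1.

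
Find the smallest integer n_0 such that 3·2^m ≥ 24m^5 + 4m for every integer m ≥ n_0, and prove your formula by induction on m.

n_0 = 27

At m = 26: 201326592 < 285153128, so the inequality fails and n_0 ≥ 27. We prove 3·2^m ≥ 24m^5 + 4m for all m ≥ 27.
For the base case m = 27: 3·2^m = 402653184 and 24m^5 + 4m = 344373876, so 402653184 ≥ 344373876.
Inductive step: assume the claim holds for m = i, so 3·2^i ≥ 24i^5 + 4i.
Then 3·2^(i + 1) = 2·(3·2^i) ≥ 2·(24i^5 + 4i).
Also, for i ≥ 27 we have 2·(24i^5 + 4i) ≥ 24(i+1)^5 + 4(i+1), since 2·(24i^5 + 4i) − (24(i+1)^5 + 4(i+1)) = 24i^5 - 120i^4 - 240i^3 - 240i^2 - 116i - 28, which is nonnegative for all i ≥ 27.
Combining, 3·2^(i + 1) ≥ 24(i+1)^5 + 4(i+1).
By the principle of mathematical induction, the result holds for all m ≥ 27.
Hence the smallest such n_0 is 27.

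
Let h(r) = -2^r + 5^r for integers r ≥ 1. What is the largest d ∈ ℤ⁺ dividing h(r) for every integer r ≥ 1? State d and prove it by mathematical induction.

d = 3

Computing the first values: h(1) = 3 and h(2) = 21; gcd(3, 21) = 3, so d ≤ 3.
We prove 3 | -2^r + 5^r for all r ≥ 1 by induction on r.
When r = 1: h(1) = 3 = 3·(1), so 3 | h(1).
Suppose the result is true for r = j, i.e. 3 | h(j). Then
5^{j+1} − 2^{j+1} = 5·5^j − 2·2^j = 5·(5^j − 2^j) + (3)·2^j. The first term is divisible by 3 by the inductive hypothesis, and the second term (3)·2^j is divisible by 3 since 3 | 3. Hence 3 | h(j+1).
By the principle of mathematical induction, the result holds for all r ≥ 1.
Therefore the largest such d is 3.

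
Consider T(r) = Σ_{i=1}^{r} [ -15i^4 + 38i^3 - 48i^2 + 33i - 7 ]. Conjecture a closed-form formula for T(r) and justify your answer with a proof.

T(r) = -r(3r^4 - 2r^3 + 2r^2 - 2r - 2)

We claim T(r) = -r(3r^4 - 2r^3 + 2r^2 - 2r - 2) for all r ≥ 1.
For the base case r = 1: T(1) = 1, and the closed form gives 1. They agree.
For the inductive step, assume it holds for an arbitrary i ≥ 1, so T(i) = i(-3i^4 + 2i^3 - 2i^2 + 2i + 2).
Then T(i+1) = T(i) + (-15i^4 - 22i^3 - 24i^2 - 9i + 1) = (i(-3i^4 + 2i^3 - 2i^2 + 2i + 2)) + (-15i^4 - 22i^3 - 24i^2 - 9i + 1).
Simplifying, T(i+1) = -(i + 1)(3i^4 + 10i^3 + 14i^2 + 8i - 1) = -(i+1)(3(i+1)^4 - 2(i+1)^3 + 2(i+1)^2 - 2(i+1) - 2),
which is the closed form with r = i+1.
By the principle of mathematical induction, the result holds for all r ≥ 1.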